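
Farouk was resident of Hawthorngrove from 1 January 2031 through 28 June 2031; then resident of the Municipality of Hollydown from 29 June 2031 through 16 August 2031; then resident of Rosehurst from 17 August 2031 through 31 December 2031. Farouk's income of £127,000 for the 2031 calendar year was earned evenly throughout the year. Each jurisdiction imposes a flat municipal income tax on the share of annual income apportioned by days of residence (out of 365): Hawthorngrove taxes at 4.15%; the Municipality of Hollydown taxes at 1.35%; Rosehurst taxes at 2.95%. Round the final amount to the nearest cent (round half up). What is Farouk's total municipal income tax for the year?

Hawthorngrove, 1 January – 28 June 2031: 179 days → £127,000 × 4.15% × 179/365 = £2,584.7110
The Municipality of Hollydown, 29 June – 16 August 2031: 49 days → £127,000 × 1.35% × 49/365 = £230.1658
Rosehurst, 17 August – 31 December 2031: 137 days → £127,000 × 2.95% × 137/365 = £1,406.2205
Total = £4,221.0973

£4,221.10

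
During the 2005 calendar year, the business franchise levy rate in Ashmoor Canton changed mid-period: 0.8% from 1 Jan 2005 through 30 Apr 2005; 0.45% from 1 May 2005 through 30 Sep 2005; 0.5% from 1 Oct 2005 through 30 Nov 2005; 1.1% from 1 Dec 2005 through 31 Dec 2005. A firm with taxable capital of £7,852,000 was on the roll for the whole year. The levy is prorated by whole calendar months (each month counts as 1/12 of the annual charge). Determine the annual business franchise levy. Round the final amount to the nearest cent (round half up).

£49,402.17

1 Jan – 30 Apr 2005: 4 months at 0.8% → £7,852,000 × 0.8% × 4/12 = £20,938.6667
1 May – 30 Sep 2005: 5 months at 0.45% → £7,852,000 × 0.45% × 5/12 = £14,722.5000
1 Oct – 30 Nov 2005: 2 months at 0.5% → £7,852,000 × 0.5% × 2/12 = £6,543.3333
1 Dec – 31 Dec 2005: 1 month at 1.1% → £7,852,000 × 1.1% × 1/12 = £7,197.6667
Total = £49,402.1667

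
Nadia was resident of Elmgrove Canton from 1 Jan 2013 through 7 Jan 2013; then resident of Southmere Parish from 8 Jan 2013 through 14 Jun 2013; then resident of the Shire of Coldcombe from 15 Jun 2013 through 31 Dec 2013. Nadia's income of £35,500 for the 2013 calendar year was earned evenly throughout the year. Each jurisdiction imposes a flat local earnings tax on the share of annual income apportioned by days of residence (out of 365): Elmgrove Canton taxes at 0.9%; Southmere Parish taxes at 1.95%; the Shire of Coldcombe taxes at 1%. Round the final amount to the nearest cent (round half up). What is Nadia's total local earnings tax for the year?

Elmgrove Canton, 1 Jan – 7 Jan 2013: 7 days → £35,500 × 0.9% × 7/365 = £6.1274
Southmere Parish, 8 Jan – 14 Jun 2013: 158 days → £35,500 × 1.95% × 158/365 = £299.6589
The Shire of Coldcombe, 15 Jun – 31 Dec 2013: 200 days → £35,500 × 1% × 200/365 = £194.5205
Total = £500.3068

£500.31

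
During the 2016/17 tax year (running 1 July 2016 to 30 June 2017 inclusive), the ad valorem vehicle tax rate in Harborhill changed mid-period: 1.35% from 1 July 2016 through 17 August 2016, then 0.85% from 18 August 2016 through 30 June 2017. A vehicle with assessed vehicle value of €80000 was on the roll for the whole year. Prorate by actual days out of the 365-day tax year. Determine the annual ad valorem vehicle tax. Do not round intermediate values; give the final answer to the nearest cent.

€732.60

1 July – 17 August 2016: 48 days at 1.35% → €80000 × 1.35% × 48/365 = €142.0274
18 August 2016 – 30 June 2017: 317 days at 0.85% → €80000 × 0.85% × 317/365 = €590.5753
Total = €732.6027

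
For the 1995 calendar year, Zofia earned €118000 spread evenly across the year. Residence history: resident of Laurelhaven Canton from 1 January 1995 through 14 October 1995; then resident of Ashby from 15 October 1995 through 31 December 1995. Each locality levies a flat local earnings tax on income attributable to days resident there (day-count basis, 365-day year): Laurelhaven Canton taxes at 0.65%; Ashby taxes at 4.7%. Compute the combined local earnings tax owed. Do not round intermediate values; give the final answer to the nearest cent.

€1788.27

Laurelhaven Canton, 1 January – 14 October 1995: 287 days → €118000 × 0.65% × 287/365 = €603.0932
Ashby, 15 October – 31 December 1995: 78 days → €118000 × 4.7% × 78/365 = €1185.1726
Total = €1788.2658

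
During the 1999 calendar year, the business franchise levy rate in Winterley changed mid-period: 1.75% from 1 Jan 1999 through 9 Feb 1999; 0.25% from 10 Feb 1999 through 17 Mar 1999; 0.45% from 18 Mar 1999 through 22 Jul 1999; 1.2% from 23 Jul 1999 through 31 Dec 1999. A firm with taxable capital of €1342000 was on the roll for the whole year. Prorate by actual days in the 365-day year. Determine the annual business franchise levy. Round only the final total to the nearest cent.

€12153.37

1 Jan – 9 Feb 1999: 40 days at 1.75% → €1342000 × 1.75% × 40/365 = €2573.6986
10 Feb – 17 Mar 1999: 36 days at 0.25% → €1342000 × 0.25% × 36/365 = €330.9041
18 Mar – 22 Jul 1999: 127 days at 0.45% → €1342000 × 0.45% × 127/365 = €2101.2411
23 Jul – 31 Dec 1999: 162 days at 1.2% → €1342000 × 1.2% × 162/365 = €7147.5288
Total = €12153.3726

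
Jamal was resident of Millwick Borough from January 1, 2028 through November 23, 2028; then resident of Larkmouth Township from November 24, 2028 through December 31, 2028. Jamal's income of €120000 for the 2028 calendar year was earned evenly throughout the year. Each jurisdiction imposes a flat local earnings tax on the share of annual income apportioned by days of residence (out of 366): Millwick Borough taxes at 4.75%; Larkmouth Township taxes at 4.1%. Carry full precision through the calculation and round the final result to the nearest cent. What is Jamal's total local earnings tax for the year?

Millwick Borough, January 1 – November 23, 2028: 328 days → €120000 × 4.75% × 328/366 = €5108.1967
Larkmouth Township, November 24 – December 31, 2028: 38 days → €120000 × 4.1% × 38/366 = €510.8197
Total = €5619.0164

€5619.02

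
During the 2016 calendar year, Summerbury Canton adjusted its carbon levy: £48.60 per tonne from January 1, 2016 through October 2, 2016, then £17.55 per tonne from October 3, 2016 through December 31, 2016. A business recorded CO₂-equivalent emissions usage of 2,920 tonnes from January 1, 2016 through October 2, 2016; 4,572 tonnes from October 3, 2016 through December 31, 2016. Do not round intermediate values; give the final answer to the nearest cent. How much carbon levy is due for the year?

January 1 – October 2, 2016: 2,920 tonnes at £48.60/tonne → £141,912.00
October 3 – December 31, 2016: 4,572 tonnes at £17.55/tonne → £80,238.60

£222,150.60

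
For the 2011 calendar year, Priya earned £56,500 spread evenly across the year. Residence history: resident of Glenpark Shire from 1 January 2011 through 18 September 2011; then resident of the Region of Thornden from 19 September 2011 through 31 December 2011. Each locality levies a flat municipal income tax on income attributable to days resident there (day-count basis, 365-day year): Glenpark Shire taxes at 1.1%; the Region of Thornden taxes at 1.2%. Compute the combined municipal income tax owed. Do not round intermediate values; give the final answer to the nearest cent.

Glenpark Shire, 1 January – 18 September 2011: 261 days → £56,500 × 1.1% × 261/365 = £444.4151
The Region of Thornden, 19 September – 31 December 2011: 104 days → £56,500 × 1.2% × 104/365 = £193.1836
Total = £637.5986

£637.60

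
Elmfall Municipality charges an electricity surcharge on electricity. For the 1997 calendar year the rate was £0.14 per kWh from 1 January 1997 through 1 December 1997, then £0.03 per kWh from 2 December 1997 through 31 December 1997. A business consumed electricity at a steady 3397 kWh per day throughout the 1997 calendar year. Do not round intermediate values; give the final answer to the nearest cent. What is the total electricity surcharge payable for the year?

£162,376.60

1 January – 1 December 1997: 335 days × 3397 kWh/day = 1,137,995 kWh at £0.14/kWh → £159,319.30
2 December – 31 December 1997: 30 days × 3397 kWh/day = 101,910 kWh at £0.03/kWh → £3,057.30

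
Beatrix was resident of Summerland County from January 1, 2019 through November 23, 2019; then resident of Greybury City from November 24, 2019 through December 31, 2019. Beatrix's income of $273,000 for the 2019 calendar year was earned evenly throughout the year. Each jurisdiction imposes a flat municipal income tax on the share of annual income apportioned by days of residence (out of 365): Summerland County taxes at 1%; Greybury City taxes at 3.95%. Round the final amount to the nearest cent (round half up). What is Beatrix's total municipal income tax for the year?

$3,568.45

Summerland County, January 1 – November 23, 2019: 327 days → $273,000 × 1% × 327/365 = $2,445.7808
Greybury City, November 24 – December 31, 2019: 38 days → $273,000 × 3.95% × 38/365 = $1,122.6658
Total = $3,568.4466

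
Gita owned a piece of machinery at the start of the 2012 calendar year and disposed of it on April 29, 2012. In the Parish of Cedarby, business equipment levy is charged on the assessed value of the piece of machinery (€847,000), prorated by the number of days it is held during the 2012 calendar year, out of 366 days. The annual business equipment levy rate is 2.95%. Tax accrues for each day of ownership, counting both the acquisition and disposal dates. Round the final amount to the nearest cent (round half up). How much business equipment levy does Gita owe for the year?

Days held (January 1 – April 29, 2012): 120 out of 366
Tax = €847,000 × 2.95% × 120/366 = €8,192.2951

€8,192.30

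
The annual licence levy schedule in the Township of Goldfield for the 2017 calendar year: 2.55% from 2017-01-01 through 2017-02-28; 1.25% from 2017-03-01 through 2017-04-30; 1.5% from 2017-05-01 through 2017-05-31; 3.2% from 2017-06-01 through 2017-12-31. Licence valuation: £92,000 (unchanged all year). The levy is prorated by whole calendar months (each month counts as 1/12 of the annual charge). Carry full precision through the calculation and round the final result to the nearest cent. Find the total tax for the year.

2017-01-01 to 2017-02-28: 2 months at 2.55% → £92,000 × 2.55% × 2/12 = £391.0000
2017-03-01 to 2017-04-30: 2 months at 1.25% → £92,000 × 1.25% × 2/12 = £191.6667
2017-05-01 to 2017-05-31: 1 month at 1.5% → £92,000 × 1.5% × 1/12 = £115.0000
2017-06-01 to 2017-12-31: 7 months at 3.2% → £92,000 × 3.2% × 7/12 = £1,717.3333
Total = £2,415.0000

£2,415.00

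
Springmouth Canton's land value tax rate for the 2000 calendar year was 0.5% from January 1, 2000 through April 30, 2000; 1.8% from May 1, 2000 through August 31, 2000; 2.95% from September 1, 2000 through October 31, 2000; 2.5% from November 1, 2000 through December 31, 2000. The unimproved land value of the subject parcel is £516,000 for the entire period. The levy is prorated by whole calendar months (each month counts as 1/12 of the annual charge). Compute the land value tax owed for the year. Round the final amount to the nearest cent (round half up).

January 1 – April 30, 2000: 4 months at 0.5% → £516,000 × 0.5% × 4/12 = £860.0000
May 1 – August 31, 2000: 4 months at 1.8% → £516,000 × 1.8% × 4/12 = £3,096.0000
September 1 – October 31, 2000: 2 months at 2.95% → £516,000 × 2.95% × 2/12 = £2,537.0000
November 1 – December 31, 2000: 2 months at 2.5% → £516,000 × 2.5% × 2/12 = £2,150.0000
Total = £8,643.0000

£8,643.00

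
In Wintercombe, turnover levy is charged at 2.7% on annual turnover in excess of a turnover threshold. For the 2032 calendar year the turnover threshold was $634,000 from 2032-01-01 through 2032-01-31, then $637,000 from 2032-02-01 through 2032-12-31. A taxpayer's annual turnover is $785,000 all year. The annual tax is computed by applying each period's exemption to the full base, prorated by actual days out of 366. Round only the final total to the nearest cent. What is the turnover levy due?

2032-01-01 to 2032-01-31: 31 days, exemption $634,000 → ($785,000 − $634,000) × 2.7% × 31/366 = $345.3197
2032-02-01 to 2032-12-31: 335 days, exemption $637,000 → ($785,000 − $637,000) × 2.7% × 335/366 = $3,657.5410
Total = $4,002.8607

$4,002.86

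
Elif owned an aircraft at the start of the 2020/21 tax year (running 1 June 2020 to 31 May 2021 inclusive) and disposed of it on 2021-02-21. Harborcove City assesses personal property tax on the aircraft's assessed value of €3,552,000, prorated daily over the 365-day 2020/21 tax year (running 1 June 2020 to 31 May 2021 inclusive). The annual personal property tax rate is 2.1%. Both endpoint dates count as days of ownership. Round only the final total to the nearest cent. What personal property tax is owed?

€54,360.20

Days held (2020-06-01 to 2021-02-21): 266 out of 365
Tax = €3,552,000 × 2.1% × 266/365 = €54,360.1973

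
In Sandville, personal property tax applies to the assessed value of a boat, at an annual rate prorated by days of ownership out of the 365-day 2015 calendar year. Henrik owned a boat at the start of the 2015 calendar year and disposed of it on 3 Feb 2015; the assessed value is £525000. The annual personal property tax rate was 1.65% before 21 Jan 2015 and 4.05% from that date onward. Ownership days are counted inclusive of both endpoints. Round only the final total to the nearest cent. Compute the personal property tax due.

£1290.21

1 Jan – 20 Jan 2015: 20 days at 1.65% → £525000 × 1.65% × 20/365 = £474.6575
21 Jan – 3 Feb 2015: 14 days at 4.05% → £525000 × 4.05% × 14/365 = £815.5479
Total = £1290.2055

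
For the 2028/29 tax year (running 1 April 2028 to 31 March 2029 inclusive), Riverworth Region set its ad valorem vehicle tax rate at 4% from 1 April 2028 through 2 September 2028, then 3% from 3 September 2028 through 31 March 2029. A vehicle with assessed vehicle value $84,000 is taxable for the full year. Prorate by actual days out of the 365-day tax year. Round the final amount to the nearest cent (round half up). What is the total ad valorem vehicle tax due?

1 April – 2 September 2028: 155 days at 4% → $84,000 × 4% × 155/365 = $1,426.8493
3 September 2028 – 31 March 2029: 210 days at 3% → $84,000 × 3% × 210/365 = $1,449.8630
Total = $2,876.7123

$2,876.71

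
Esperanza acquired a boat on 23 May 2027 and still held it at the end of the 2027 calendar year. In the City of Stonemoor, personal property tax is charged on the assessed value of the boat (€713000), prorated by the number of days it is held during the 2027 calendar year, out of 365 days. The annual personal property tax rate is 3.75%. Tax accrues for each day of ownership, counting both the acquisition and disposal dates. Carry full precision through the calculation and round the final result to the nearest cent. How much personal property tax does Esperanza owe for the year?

Days held (23 May – 31 December 2027): 223 out of 365
Tax = €713000 × 3.75% × 223/365 = €16335.5137

€16335.51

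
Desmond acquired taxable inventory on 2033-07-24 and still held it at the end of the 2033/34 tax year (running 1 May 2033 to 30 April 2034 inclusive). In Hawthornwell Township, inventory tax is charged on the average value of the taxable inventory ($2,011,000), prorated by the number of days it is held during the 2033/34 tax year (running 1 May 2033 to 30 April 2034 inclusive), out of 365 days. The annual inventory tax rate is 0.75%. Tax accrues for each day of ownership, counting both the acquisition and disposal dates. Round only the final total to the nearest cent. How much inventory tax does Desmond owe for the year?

Days held (2033-07-24 to 2034-04-30): 281 out of 365
Tax = $2,011,000 × 0.75% × 281/365 = $11,611.4589

$11,611.46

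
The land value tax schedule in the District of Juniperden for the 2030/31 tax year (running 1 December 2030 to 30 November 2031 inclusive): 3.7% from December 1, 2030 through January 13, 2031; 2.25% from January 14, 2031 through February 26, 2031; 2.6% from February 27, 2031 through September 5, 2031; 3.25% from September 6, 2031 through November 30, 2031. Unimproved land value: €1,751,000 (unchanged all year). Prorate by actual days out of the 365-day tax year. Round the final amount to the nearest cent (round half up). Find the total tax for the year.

December 1, 2030 – January 13, 2031: 44 days at 3.7% → €1,751,000 × 3.7% × 44/365 = €7,809.9397
January 14 – February 26, 2031: 44 days at 2.25% → €1,751,000 × 2.25% × 44/365 = €4,749.2877
February 27 – September 5, 2031: 191 days at 2.6% → €1,751,000 × 2.6% × 191/365 = €23,823.1945
September 6 – November 30, 2031: 86 days at 3.25% → €1,751,000 × 3.25% × 86/365 = €13,408.3425
Total = €49,790.7644

€49,790.76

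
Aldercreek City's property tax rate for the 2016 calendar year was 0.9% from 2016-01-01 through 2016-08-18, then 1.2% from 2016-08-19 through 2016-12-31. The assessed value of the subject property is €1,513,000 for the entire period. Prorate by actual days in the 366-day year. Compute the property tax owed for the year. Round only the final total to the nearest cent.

€15,291.22

2016-01-01 to 2016-08-18: 231 days at 0.9% → €1,513,000 × 0.9% × 231/366 = €8,594.3361
2016-08-19 to 2016-12-31: 135 days at 1.2% → €1,513,000 × 1.2% × 135/366 = €6,696.8852
Total = €15,291.2213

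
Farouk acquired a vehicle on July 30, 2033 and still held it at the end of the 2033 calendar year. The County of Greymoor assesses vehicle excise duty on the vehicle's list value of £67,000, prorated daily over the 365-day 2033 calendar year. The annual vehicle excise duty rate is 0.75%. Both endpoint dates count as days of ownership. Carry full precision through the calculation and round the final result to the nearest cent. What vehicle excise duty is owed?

£213.39

Days held (July 30 – December 31, 2033): 155 out of 365
Tax = £67,000 × 0.75% × 155/365 = £213.3904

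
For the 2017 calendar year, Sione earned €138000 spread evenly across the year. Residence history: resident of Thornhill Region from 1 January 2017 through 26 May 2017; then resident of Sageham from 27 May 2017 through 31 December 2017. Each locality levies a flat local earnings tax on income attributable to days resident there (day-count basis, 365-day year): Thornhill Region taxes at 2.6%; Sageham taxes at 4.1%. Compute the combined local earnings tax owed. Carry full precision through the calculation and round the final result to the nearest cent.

Thornhill Region, 1 January – 26 May 2017: 146 days → €138000 × 2.6% × 146/365 = €1435.2000
Sageham, 27 May – 31 December 2017: 219 days → €138000 × 4.1% × 219/365 = €3394.8000
Total = €4830.0000

€4830.00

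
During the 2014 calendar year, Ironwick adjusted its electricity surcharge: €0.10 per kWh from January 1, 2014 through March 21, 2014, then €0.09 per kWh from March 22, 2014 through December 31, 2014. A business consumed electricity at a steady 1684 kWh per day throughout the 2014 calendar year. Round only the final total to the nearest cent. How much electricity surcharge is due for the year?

€56666.60

January 1 – March 21, 2014: 80 days × 1684 kWh/day = 134,720 kWh at €0.10/kWh → €13472.00
March 22 – December 31, 2014: 285 days × 1684 kWh/day = 479,940 kWh at €0.09/kWh → €43194.60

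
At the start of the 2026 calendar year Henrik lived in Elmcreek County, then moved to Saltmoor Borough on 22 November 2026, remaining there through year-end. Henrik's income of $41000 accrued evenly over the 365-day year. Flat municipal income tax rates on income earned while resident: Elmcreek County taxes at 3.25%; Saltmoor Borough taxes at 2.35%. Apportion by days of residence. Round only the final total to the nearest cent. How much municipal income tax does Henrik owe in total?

$1292.06

Elmcreek County, 1 January – 21 November 2026: 325 days → $41000 × 3.25% × 325/365 = $1186.4726
Saltmoor Borough, 22 November – 31 December 2026: 40 days → $41000 × 2.35% × 40/365 = $105.5890
Total = $1292.0616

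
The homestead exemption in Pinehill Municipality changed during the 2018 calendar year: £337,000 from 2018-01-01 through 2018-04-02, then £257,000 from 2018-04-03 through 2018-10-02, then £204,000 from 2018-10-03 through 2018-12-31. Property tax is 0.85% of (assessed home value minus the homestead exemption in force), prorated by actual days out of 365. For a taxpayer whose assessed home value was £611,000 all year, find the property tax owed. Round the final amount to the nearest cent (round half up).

£2,948.68

2018-01-01 to 2018-04-02: 92 days, exemption £337,000 → (£611,000 − £337,000) × 0.85% × 92/365 = £587.0356
2018-04-03 to 2018-10-02: 183 days, exemption £257,000 → (£611,000 − £257,000) × 0.85% × 183/365 = £1,508.6219
2018-10-03 to 2018-12-31: 90 days, exemption £204,000 → (£611,000 − £204,000) × 0.85% × 90/365 = £853.0274
Total = £2,948.6849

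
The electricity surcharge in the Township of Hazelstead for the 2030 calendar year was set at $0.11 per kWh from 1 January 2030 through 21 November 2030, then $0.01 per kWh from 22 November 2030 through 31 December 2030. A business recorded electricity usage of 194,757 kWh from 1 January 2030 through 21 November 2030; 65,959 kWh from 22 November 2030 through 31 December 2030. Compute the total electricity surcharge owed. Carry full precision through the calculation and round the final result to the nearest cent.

$22082.86

1 January – 21 November 2030: 194,757 kWh at $0.11/kWh → $21423.27
22 November – 31 December 2030: 65,959 kWh at $0.01/kWh → $659.59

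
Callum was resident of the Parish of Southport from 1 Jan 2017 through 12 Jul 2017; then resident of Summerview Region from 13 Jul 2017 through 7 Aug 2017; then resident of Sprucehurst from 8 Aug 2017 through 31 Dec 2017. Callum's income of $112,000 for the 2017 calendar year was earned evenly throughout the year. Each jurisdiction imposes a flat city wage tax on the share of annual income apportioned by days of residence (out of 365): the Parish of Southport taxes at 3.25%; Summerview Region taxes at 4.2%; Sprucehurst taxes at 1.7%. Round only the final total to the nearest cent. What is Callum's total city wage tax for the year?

$3,021.39

The Parish of Southport, 1 Jan – 12 Jul 2017: 193 days → $112,000 × 3.25% × 193/365 = $1,924.7123
Summerview Region, 13 Jul – 7 Aug 2017: 26 days → $112,000 × 4.2% × 26/365 = $335.0795
Sprucehurst, 8 Aug – 31 Dec 2017: 146 days → $112,000 × 1.7% × 146/365 = $761.6000
Total = $3,021.3918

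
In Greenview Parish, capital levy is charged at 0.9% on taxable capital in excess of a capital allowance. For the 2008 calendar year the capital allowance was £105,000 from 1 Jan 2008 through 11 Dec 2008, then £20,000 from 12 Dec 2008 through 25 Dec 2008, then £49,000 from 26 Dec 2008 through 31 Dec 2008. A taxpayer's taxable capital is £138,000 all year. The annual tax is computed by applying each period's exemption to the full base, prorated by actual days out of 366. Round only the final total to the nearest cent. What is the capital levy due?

1 Jan – 11 Dec 2008: 346 days, exemption £105,000 → (£138,000 − £105,000) × 0.9% × 346/366 = £280.7705
12 Dec – 25 Dec 2008: 14 days, exemption £20,000 → (£138,000 − £20,000) × 0.9% × 14/366 = £40.6230
26 Dec – 31 Dec 2008: 6 days, exemption £49,000 → (£138,000 − £49,000) × 0.9% × 6/366 = £13.1311
Total = £334.5246

£334.52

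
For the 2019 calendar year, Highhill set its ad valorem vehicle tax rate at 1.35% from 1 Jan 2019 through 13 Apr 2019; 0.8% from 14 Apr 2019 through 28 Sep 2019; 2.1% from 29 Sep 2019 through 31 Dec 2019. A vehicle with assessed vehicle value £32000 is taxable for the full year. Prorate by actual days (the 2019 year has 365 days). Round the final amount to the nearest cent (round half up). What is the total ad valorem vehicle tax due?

1 Jan – 13 Apr 2019: 103 days at 1.35% → £32000 × 1.35% × 103/365 = £121.9068
14 Apr – 28 Sep 2019: 168 days at 0.8% → £32000 × 0.8% × 168/365 = £117.8301
29 Sep – 31 Dec 2019: 94 days at 2.1% → £32000 × 2.1% × 94/365 = £173.0630
Total = £412.8000

£412.80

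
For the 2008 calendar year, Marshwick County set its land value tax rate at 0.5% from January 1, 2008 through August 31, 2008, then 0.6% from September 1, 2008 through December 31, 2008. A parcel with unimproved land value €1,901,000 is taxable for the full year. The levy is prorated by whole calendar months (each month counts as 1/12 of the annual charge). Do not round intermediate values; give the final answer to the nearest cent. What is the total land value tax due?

January 1 – August 31, 2008: 8 months at 0.5% → €1,901,000 × 0.5% × 8/12 = €6,336.6667
September 1 – December 31, 2008: 4 months at 0.6% → €1,901,000 × 0.6% × 4/12 = €3,802.0000
Total = €10,138.6667

€10,138.67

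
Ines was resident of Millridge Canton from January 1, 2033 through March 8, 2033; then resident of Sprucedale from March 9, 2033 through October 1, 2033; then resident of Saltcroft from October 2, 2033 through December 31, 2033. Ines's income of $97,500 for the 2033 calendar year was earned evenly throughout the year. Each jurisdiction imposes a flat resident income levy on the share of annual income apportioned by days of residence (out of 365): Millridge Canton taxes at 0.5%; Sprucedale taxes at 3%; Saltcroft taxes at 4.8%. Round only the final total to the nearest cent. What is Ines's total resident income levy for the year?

$2,915.12

Millridge Canton, January 1 – March 8, 2033: 67 days → $97,500 × 0.5% × 67/365 = $89.4863
Sprucedale, March 9 – October 1, 2033: 207 days → $97,500 × 3% × 207/365 = $1,658.8356
Saltcroft, October 2 – December 31, 2033: 91 days → $97,500 × 4.8% × 91/365 = $1,166.7945
Total = $2,915.1164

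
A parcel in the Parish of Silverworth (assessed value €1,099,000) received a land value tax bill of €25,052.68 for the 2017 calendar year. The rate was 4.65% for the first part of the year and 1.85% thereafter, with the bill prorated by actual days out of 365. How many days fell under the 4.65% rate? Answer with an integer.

Let d = days at the first rate; then 365 − d days at the second rate.
€1,099,000 × [4.65%·d + 1.85%·(365−d)] / 365 = €25,052.68
Solving gives d = 56, so the new rate took effect on 26 Feb 2017.

56 days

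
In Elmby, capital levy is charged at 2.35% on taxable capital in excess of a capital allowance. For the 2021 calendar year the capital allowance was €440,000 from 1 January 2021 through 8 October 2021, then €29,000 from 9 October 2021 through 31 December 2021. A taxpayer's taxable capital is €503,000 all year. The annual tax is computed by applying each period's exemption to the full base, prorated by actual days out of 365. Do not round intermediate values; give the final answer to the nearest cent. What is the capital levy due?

1 January – 8 October 2021: 281 days, exemption €440,000 → (€503,000 − €440,000) × 2.35% × 281/365 = €1,139.7822
9 October – 31 December 2021: 84 days, exemption €29,000 → (€503,000 − €29,000) × 2.35% × 84/365 = €2,563.4959
Total = €3,703.2781

€3,703.28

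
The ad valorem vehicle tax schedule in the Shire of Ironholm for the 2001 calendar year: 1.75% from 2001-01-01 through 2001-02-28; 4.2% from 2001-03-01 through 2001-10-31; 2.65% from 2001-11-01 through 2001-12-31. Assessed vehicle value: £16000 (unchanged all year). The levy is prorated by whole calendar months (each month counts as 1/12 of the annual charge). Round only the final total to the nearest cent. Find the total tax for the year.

2001-01-01 to 2001-02-28: 2 months at 1.75% → £16000 × 1.75% × 2/12 = £46.6667
2001-03-01 to 2001-10-31: 8 months at 4.2% → £16000 × 4.2% × 8/12 = £448.0000
2001-11-01 to 2001-12-31: 2 months at 2.65% → £16000 × 2.65% × 2/12 = £70.6667
Total = £565.3333

£565.33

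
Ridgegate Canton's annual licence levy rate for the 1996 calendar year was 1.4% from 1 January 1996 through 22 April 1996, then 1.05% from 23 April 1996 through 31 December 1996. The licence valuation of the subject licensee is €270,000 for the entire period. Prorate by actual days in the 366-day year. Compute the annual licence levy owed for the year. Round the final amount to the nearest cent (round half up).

€3,126.76

1 January – 22 April 1996: 113 days at 1.4% → €270,000 × 1.4% × 113/366 = €1,167.0492
23 April – 31 December 1996: 253 days at 1.05% → €270,000 × 1.05% × 253/366 = €1,959.7131
Total = €3,126.7623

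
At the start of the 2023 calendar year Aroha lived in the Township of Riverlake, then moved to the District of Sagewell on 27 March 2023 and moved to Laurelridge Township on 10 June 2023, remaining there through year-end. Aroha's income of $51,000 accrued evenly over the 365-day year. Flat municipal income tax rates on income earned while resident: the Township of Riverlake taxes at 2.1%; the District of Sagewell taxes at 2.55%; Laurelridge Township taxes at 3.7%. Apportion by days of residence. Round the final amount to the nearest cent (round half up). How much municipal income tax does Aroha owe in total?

$1,576.46

The Township of Riverlake, 1 January – 26 March 2023: 85 days → $51,000 × 2.1% × 85/365 = $249.4110
The District of Sagewell, 27 March – 9 June 2023: 75 days → $51,000 × 2.55% × 75/365 = $267.2260
Laurelridge Township, 10 June – 31 December 2023: 205 days → $51,000 × 3.7% × 205/365 = $1,059.8219
Total = $1,576.4589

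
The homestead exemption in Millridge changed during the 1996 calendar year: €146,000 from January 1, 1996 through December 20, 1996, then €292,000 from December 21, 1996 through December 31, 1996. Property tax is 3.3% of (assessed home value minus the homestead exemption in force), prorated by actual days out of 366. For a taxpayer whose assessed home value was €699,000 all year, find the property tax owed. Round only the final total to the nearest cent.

€18,104.20

January 1 – December 20, 1996: 355 days, exemption €146,000 → (€699,000 − €146,000) × 3.3% × 355/366 = €17,700.5328
December 21 – December 31, 1996: 11 days, exemption €292,000 → (€699,000 − €292,000) × 3.3% × 11/366 = €403.6639
Total = €18,104.1967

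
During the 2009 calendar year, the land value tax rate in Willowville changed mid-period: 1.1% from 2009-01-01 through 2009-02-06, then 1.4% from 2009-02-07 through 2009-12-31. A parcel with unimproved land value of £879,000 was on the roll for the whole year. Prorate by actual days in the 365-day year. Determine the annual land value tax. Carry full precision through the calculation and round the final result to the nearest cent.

£12,038.69

2009-01-01 to 2009-02-06: 37 days at 1.1% → £879,000 × 1.1% × 37/365 = £980.1452
2009-02-07 to 2009-12-31: 328 days at 1.4% → £879,000 × 1.4% × 328/365 = £11,058.5425
Total = £12,038.6877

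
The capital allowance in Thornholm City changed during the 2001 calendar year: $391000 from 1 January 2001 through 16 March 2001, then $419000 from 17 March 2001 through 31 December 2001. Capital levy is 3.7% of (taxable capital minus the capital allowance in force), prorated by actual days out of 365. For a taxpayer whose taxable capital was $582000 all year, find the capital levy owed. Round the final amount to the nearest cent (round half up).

1 January – 16 March 2001: 75 days, exemption $391000 → ($582000 − $391000) × 3.7% × 75/365 = $1452.1233
17 March – 31 December 2001: 290 days, exemption $419000 → ($582000 − $419000) × 3.7% × 290/365 = $4791.7534
Total = $6243.8767

$6243.88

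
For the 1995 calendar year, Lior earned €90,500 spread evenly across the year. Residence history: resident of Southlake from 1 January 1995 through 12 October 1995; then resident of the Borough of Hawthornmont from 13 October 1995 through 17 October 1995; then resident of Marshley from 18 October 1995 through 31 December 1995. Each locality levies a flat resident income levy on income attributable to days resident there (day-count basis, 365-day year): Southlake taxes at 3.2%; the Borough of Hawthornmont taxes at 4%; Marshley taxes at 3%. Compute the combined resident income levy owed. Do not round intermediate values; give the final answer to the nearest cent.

Southlake, 1 January – 12 October 1995: 285 days → €90,500 × 3.2% × 285/365 = €2,261.2603
The Borough of Hawthornmont, 13 October – 17 October 1995: 5 days → €90,500 × 4% × 5/365 = €49.5890
Marshley, 18 October – 31 December 1995: 75 days → €90,500 × 3% × 75/365 = €557.8767
Total = €2,868.7260

€2,868.73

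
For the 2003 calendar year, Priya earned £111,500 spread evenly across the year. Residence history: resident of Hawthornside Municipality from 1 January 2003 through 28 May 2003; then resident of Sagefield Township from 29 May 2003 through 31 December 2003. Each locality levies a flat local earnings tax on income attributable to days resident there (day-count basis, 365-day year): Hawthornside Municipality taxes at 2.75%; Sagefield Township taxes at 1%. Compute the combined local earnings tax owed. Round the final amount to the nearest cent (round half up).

Hawthornside Municipality, 1 January – 28 May 2003: 148 days → £111,500 × 2.75% × 148/365 = £1,243.3014
Sagefield Township, 29 May – 31 December 2003: 217 days → £111,500 × 1% × 217/365 = £662.8904
Total = £1,906.1918

£1,906.19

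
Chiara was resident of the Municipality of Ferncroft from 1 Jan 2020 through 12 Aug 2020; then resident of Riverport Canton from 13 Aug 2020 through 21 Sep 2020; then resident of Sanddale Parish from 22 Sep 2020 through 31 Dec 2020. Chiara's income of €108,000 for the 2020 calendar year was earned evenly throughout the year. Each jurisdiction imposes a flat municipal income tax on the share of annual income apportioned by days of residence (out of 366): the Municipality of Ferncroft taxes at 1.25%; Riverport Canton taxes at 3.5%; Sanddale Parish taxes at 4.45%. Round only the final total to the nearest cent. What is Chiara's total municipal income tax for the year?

€2,569.28

The Municipality of Ferncroft, 1 Jan – 12 Aug 2020: 225 days → €108,000 × 1.25% × 225/366 = €829.9180
Riverport Canton, 13 Aug – 21 Sep 2020: 40 days → €108,000 × 3.5% × 40/366 = €413.1148
Sanddale Parish, 22 Sep – 31 Dec 2020: 101 days → €108,000 × 4.45% × 101/366 = €1,326.2459
Total = €2,569.2787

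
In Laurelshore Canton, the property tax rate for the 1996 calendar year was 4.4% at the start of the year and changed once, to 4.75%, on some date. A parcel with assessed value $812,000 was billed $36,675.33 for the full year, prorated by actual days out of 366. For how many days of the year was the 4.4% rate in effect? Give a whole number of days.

244 days

Let d = days at the first rate; then 366 − d days at the second rate.
$812,000 × [4.4%·d + 4.75%·(366−d)] / 366 = $36,675.33
Solving gives d = 244, so the new rate took effect on 1 Sep 1996.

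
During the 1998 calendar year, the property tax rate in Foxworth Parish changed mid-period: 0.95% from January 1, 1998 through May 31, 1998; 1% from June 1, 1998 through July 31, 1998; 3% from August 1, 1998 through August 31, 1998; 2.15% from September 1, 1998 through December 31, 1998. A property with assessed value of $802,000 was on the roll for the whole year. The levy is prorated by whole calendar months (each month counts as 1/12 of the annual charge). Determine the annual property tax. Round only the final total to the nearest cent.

$12,263.92

January 1 – May 31, 1998: 5 months at 0.95% → $802,000 × 0.95% × 5/12 = $3,174.5833
June 1 – July 31, 1998: 2 months at 1% → $802,000 × 1% × 2/12 = $1,336.6667
August 1 – August 31, 1998: 1 month at 3% → $802,000 × 3% × 1/12 = $2,005.0000
September 1 – December 31, 1998: 4 months at 2.15% → $802,000 × 2.15% × 4/12 = $5,747.6667
Total = $12,263.9167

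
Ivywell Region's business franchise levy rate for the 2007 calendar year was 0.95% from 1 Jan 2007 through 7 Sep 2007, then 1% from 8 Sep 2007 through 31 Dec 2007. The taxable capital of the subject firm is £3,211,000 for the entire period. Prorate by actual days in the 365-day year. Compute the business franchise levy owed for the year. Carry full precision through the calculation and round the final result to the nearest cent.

£31,010.34

1 Jan – 7 Sep 2007: 250 days at 0.95% → £3,211,000 × 0.95% × 250/365 = £20,893.4932
8 Sep – 31 Dec 2007: 115 days at 1% → £3,211,000 × 1% × 115/365 = £10,116.8493
Total = £31,010.3425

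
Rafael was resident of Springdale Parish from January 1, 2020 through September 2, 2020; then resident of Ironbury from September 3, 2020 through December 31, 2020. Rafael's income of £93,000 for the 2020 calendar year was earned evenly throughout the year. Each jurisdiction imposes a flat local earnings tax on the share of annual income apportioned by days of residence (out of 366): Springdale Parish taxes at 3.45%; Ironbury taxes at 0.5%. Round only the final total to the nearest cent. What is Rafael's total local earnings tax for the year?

Springdale Parish, January 1 – September 2, 2020: 246 days → £93,000 × 3.45% × 246/366 = £2,156.5328
Ironbury, September 3 – December 31, 2020: 120 days → £93,000 × 0.5% × 120/366 = £152.4590
Total = £2,308.9918

£2,308.99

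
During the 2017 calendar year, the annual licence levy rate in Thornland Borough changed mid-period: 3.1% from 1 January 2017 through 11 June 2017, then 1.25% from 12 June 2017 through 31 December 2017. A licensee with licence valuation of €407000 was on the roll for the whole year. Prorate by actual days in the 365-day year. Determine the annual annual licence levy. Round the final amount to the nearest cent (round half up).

1 January – 11 June 2017: 162 days at 3.1% → €407000 × 3.1% × 162/365 = €5599.8740
12 June – 31 December 2017: 203 days at 1.25% → €407000 × 1.25% × 203/365 = €2829.4863
Total = €8429.3603

€8429.36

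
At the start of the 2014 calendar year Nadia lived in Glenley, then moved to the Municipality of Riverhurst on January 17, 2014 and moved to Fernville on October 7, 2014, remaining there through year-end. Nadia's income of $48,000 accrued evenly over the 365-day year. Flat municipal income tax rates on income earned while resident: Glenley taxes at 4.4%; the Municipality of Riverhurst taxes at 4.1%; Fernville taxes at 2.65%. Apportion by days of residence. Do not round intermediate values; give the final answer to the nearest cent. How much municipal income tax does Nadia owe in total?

Glenley, January 1 – January 16, 2014: 16 days → $48,000 × 4.4% × 16/365 = $92.5808
The Municipality of Riverhurst, January 17 – October 6, 2014: 263 days → $48,000 × 4.1% × 263/365 = $1,418.0384
Fernville, October 7 – December 31, 2014: 86 days → $48,000 × 2.65% × 86/365 = $299.7041
Total = $1,810.3233

$1,810.32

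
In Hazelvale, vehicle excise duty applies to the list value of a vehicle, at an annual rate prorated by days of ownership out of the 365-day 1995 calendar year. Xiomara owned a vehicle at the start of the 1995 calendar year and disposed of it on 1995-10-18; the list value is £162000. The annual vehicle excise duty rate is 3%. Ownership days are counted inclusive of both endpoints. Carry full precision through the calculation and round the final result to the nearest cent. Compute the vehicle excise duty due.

£3874.68

Days held (1995-01-01 to 1995-10-18): 291 out of 365
Tax = £162000 × 3% × 291/365 = £3874.6849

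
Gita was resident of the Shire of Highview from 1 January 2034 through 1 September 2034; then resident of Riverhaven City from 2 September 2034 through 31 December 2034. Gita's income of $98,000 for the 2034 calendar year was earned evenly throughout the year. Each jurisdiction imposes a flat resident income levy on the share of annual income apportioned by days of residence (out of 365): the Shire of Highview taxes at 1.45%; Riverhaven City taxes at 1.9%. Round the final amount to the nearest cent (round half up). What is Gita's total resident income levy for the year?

The Shire of Highview, 1 January – 1 September 2034: 244 days → $98,000 × 1.45% × 244/365 = $949.9288
Riverhaven City, 2 September – 31 December 2034: 121 days → $98,000 × 1.9% × 121/365 = $617.2658
Total = $1,567.1945

$1,567.19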